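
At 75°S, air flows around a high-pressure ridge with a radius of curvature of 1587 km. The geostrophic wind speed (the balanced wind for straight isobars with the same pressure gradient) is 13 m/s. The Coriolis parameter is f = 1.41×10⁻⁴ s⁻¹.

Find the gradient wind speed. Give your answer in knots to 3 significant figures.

26.9 knots

Around a high, pressure-gradient force acts outward with centrifugal, so Coriolis balances both:
fV = (1/ρ)|∂P/∂n| + V²/R  →  V² − fR·V + fR·V_g = 0
With fR = 1.41×10⁻⁴ × 1587×10³ m = 224 m/s:
V = [fR − √((fR)² − 4 fR V_g)]/2 = [224 − √(224² − 4×224×13)]/2 = 13.9 m/s
Supergeostrophic (V > V_g = 13 m/s), as expected around a high.
Converting: 13.9 m/s × 1.944 = 26.9 knots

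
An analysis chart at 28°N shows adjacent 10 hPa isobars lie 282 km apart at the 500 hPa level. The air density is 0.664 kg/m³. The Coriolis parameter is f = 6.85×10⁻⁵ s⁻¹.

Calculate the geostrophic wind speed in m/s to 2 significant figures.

78 m/s

Pressure gradient: |∂P/∂n| = 1000 Pa / 282000 m = 3.55×10⁻³ Pa/m
Geostrophic balance (pressure-gradient force = Coriolis force):
V_g = (1/(fρ)) |∂P/∂n| = 3.55×10⁻³ / (6.85×10⁻⁵ × 0.664) = 78.0 m/s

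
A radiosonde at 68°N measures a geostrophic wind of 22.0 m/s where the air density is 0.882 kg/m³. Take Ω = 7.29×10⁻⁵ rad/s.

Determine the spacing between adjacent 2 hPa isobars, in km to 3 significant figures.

Coriolis parameter at 68°N:
f = 2Ω sin φ = 2 × 7.29×10⁻⁵ × sin 68° = 1.35×10⁻⁴ s⁻¹
Geostrophic balance rearranged: |∂P/∂n| = f ρ V_g
|∂P/∂n| = 1.35×10⁻⁴ × 0.882 × 22.0 = 2.62×10⁻³ Pa/m
Isobar spacing: Δn = ΔP/|∂P/∂n| = 200 Pa / 2.62×10⁻³ Pa/m = 76246 m ≈ 76.2 km

76.2 km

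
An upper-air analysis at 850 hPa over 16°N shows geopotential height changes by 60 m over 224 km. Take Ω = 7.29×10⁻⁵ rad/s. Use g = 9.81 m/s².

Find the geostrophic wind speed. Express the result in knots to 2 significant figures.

130 knots

Coriolis parameter at 16°N:
f = 2Ω sin φ = 2 × 7.29×10⁻⁵ × sin 16° = 4.02×10⁻⁵ s⁻¹
Height gradient: |∂Z/∂n| = 60 m / 224000 m = 2.68×10⁻⁴
On a pressure surface, geostrophic balance gives V_g = (g/f)|∂Z/∂n|:
V_g = 9.81 × 2.68×10⁻⁴ / 4.02×10⁻⁵ = 65.4 m/s
Converting: 65.4 m/s × 1.944 = 130 knots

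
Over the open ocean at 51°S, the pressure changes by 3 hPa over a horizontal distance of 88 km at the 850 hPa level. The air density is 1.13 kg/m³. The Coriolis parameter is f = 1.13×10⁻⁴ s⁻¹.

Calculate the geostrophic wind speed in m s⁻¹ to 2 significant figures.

27 m s⁻¹

Pressure gradient: |∂P/∂n| = 300 Pa / 88000 m = 3.41×10⁻³ Pa/m
Geostrophic balance (pressure-gradient force = Coriolis force):
V_g = (1/(fρ)) |∂P/∂n| = 3.41×10⁻³ / (1.13×10⁻⁴ × 1.13) = 26.7 m/s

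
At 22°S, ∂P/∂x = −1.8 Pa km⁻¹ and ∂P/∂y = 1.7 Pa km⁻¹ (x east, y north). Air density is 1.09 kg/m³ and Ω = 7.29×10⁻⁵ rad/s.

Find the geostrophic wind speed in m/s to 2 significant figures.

42 m/s

Coriolis parameter at 22°S:
f = 2Ω sin φ = 2 × 7.29×10⁻⁵ × sin 22° = 5.46×10⁻⁵ s⁻¹
In the Southern Hemisphere f is negative: f = −5.46×10⁻⁵ s⁻¹.
Component geostrophic relations (x east, y north):
u_g = −(1/(fρ)) ∂P/∂y,  v_g = (1/(fρ)) ∂P/∂x
u_g = −(1.7×10⁻³)/(−5.46×10⁻⁵ × 1.09) = 28.6 m/s;  v_g = (−1.8×10⁻³)/(−5.46×10⁻⁵ × 1.09) = 30.2 m/s
|V_g| = √(u_g² + v_g²) = 41.6 m/s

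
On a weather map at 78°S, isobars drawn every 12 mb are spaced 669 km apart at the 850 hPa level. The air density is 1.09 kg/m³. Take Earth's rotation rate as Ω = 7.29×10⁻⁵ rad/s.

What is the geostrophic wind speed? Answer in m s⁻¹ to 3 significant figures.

Coriolis parameter at 78°S:
f = 2Ω sin φ = 2 × 7.29×10⁻⁵ × sin 78° = 1.43×10⁻⁴ s⁻¹
Pressure gradient: |∂P/∂n| = 1200 Pa / 669000 m = 1.79×10⁻³ Pa/m
Geostrophic balance (pressure-gradient force = Coriolis force):
V_g = (1/(fρ)) |∂P/∂n| = 1.79×10⁻³ / (1.43×10⁻⁴ × 1.09) = 11.5 m/s

11.5 m s⁻¹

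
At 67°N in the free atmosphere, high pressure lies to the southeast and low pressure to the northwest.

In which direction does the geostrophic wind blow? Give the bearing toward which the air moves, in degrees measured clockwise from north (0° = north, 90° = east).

045°

The pressure-gradient force points toward the northwest (bearing 315°).
Geostrophic balance: in the Northern Hemisphere the Coriolis force deflects motion to the right, so the geostrophic wind blows 90° to the right of the pressure-gradient force (low pressure on the left).
Rotating 315° by 90° clockwise gives 045° — the wind blows toward the northeast.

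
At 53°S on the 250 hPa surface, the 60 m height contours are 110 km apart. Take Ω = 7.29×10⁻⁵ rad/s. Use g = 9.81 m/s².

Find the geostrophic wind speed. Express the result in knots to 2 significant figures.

89 knots

Coriolis parameter at 53°S:
f = 2Ω sin φ = 2 × 7.29×10⁻⁵ × sin 53° = 1.16×10⁻⁴ s⁻¹
Height gradient: |∂Z/∂n| = 60 m / 110000 m = 5.45×10⁻⁴
On a pressure surface, geostrophic balance gives V_g = (g/f)|∂Z/∂n|:
V_g = 9.81 × 5.45×10⁻⁴ / 1.16×10⁻⁴ = 46.0 m/s
Converting: 46.0 m/s × 1.944 = 89 knots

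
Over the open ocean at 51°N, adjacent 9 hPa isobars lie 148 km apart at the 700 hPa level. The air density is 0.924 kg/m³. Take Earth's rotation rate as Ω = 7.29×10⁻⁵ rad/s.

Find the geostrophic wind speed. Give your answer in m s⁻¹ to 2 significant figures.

Coriolis parameter at 51°N:
f = 2Ω sin φ = 2 × 7.29×10⁻⁵ × sin 51° = 1.13×10⁻⁴ s⁻¹
Pressure gradient: |∂P/∂n| = 900 Pa / 148000 m = 6.08×10⁻³ Pa/m
Geostrophic balance (pressure-gradient force = Coriolis force):
V_g = (1/(fρ)) |∂P/∂n| = 6.08×10⁻³ / (1.13×10⁻⁴ × 0.924) = 58.1 m/s

58 m s⁻¹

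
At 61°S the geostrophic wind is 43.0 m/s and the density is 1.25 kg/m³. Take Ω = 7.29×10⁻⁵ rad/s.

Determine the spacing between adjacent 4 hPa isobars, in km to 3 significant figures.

Coriolis parameter at 61°S:
f = 2Ω sin φ = 2 × 7.29×10⁻⁵ × sin 61° = 1.28×10⁻⁴ s⁻¹
Geostrophic balance rearranged: |∂P/∂n| = f ρ V_g
|∂P/∂n| = 1.28×10⁻⁴ × 1.25 × 43.0 = 6.85×10⁻³ Pa/m
Isobar spacing: Δn = ΔP/|∂P/∂n| = 400 Pa / 6.85×10⁻³ Pa/m = 58359 m ≈ 58.4 km

58.4 km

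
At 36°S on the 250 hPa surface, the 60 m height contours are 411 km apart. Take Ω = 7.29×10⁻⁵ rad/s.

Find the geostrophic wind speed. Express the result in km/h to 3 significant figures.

Coriolis parameter at 36°S:
f = 2Ω sin φ = 2 × 7.29×10⁻⁵ × sin 36° = 8.57×10⁻⁵ s⁻¹
Height gradient: |∂Z/∂n| = 60 m / 411000 m = 1.46×10⁻⁴
On a pressure surface, geostrophic balance gives V_g = (g/f)|∂Z/∂n|:
V_g = 9.81 × 1.46×10⁻⁴ / 8.57×10⁻⁵ = 16.7 m/s
Converting: 16.7 m/s × 3.6 = 60.2 km/h

60.2 km/h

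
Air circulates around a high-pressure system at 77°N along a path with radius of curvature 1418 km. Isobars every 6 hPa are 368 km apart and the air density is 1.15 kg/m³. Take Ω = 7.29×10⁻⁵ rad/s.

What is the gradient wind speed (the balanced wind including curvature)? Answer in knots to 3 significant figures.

Coriolis parameter at 77°N:
f = 2Ω sin φ = 2 × 7.29×10⁻⁵ × sin 77° = 1.42×10⁻⁴ s⁻¹
Pressure gradient: |∂P/∂n| = 600 Pa / 368000 m = 1.63×10⁻³ Pa/m
Geostrophic speed: V_g = |∂P/∂n|/(fρ) = 1.63×10⁻³/(1.42×10⁻⁴ × 1.15) = 9.98 m/s
Around a high, pressure-gradient force acts outward with centrifugal, so Coriolis balances both:
fV = (1/ρ)|∂P/∂n| + V²/R  →  V² − fR·V + fR·V_g = 0
With fR = 1.42×10⁻⁴ × 1418×10³ m = 201 m/s:
V = [fR − √((fR)² − 4 fR V_g)]/2 = [201 − √(201² − 4×201×9.98)]/2 = 10.5 m/s
Supergeostrophic (V > V_g = 9.98 m/s), as expected around a high.
Converting: 10.5 m/s × 1.944 = 20.5 knots

20.5 knots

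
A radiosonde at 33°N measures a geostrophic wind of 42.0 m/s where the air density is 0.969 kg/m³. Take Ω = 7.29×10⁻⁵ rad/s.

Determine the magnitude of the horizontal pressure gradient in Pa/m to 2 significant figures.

Coriolis parameter at 33°N:
f = 2Ω sin φ = 2 × 7.29×10⁻⁵ × sin 33° = 7.94×10⁻⁵ s⁻¹
Geostrophic balance rearranged: |∂P/∂n| = f ρ V_g
|∂P/∂n| = 7.94×10⁻⁵ × 0.969 × 42.0 = 3.23×10⁻³ Pa/m

3.2×10⁻³ Pa/m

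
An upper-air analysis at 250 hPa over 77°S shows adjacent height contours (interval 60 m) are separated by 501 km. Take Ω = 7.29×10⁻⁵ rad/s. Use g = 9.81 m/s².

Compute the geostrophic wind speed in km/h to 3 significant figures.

29.8 km/h

Coriolis parameter at 77°S:
f = 2Ω sin φ = 2 × 7.29×10⁻⁵ × sin 77° = 1.42×10⁻⁴ s⁻¹
Height gradient: |∂Z/∂n| = 60 m / 501000 m = 1.20×10⁻⁴
On a pressure surface, geostrophic balance gives V_g = (g/f)|∂Z/∂n|:
V_g = 9.81 × 1.20×10⁻⁴ / 1.42×10⁻⁴ = 8.27 m/s
Converting: 8.27 m/s × 3.6 = 29.8 km/h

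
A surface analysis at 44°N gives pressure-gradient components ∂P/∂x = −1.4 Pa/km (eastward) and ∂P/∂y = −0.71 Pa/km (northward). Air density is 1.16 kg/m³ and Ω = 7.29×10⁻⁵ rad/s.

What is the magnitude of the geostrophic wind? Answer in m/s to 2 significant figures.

13 m/s

Coriolis parameter at 44°N:
f = 2Ω sin φ = 2 × 7.29×10⁻⁵ × sin 44° = 1.01×10⁻⁴ s⁻¹
Component geostrophic relations (x east, y north):
u_g = −(1/(fρ)) ∂P/∂y,  v_g = (1/(fρ)) ∂P/∂x
u_g = −(−0.71×10⁻³)/(1.01×10⁻⁴ × 1.16) = 6.04 m/s;  v_g = (−1.4×10⁻³)/(1.01×10⁻⁴ × 1.16) = −11.9 m/s
|V_g| = √(u_g² + v_g²) = 13.4 m/s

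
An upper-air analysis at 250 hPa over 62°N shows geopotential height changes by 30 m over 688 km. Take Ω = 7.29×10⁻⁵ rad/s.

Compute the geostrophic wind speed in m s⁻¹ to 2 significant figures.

Coriolis parameter at 62°N:
f = 2Ω sin φ = 2 × 7.29×10⁻⁵ × sin 62° = 1.29×10⁻⁴ s⁻¹
Height gradient: |∂Z/∂n| = 30 m / 688000 m = 4.36×10⁻⁵
On a pressure surface, geostrophic balance gives V_g = (g/f)|∂Z/∂n|:
V_g = 9.81 × 4.36×10⁻⁵ / 1.29×10⁻⁴ = 3.32 m/s

3.3 m s⁻¹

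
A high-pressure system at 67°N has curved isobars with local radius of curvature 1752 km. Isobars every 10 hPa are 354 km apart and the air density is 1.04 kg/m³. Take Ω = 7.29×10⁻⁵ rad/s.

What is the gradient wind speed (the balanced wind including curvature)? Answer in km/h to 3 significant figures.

Coriolis parameter at 67°N:
f = 2Ω sin φ = 2 × 7.29×10⁻⁵ × sin 67° = 1.34×10⁻⁴ s⁻¹
Pressure gradient: |∂P/∂n| = 1000 Pa / 354000 m = 2.82×10⁻³ Pa/m
Geostrophic speed: V_g = |∂P/∂n|/(fρ) = 2.82×10⁻³/(1.34×10⁻⁴ × 1.04) = 20.2 m/s
Around a high, pressure-gradient force acts outward with centrifugal, so Coriolis balances both:
fV = (1/ρ)|∂P/∂n| + V²/R  →  V² − fR·V + fR·V_g = 0
With fR = 1.34×10⁻⁴ × 1752×10³ m = 235 m/s:
V = [fR − √((fR)² − 4 fR V_g)]/2 = [235 − √(235² − 4×235×20.2)]/2 = 22.4 m/s
Supergeostrophic (V > V_g = 20.2 m/s), as expected around a high.
Converting: 22.4 m/s × 3.6 = 80.5 km/h

80.5 km/h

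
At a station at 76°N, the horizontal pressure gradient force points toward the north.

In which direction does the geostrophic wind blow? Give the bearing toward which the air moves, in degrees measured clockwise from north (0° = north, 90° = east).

The pressure-gradient force points toward the north (bearing 000°).
Geostrophic balance: in the Northern Hemisphere the Coriolis force deflects motion to the right, so the geostrophic wind blows 90° to the right of the pressure-gradient force (low pressure on the left).
Rotating 000° by 90° clockwise gives 090° — the wind blows toward the east.

090°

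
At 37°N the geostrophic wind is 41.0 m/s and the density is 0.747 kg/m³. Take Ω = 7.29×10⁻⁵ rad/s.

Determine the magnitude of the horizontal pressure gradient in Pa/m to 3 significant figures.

Coriolis parameter at 37°N:
f = 2Ω sin φ = 2 × 7.29×10⁻⁵ × sin 37° = 8.77×10⁻⁵ s⁻¹
Geostrophic balance rearranged: |∂P/∂n| = f ρ V_g
|∂P/∂n| = 8.77×10⁻⁵ × 0.747 × 41.0 = 2.69×10⁻³ Pa/m

2.69×10⁻³ Pa/m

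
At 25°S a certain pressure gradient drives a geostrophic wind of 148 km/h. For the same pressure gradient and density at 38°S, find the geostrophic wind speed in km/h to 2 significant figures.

With the same pressure gradient and density, V_g ∝ 1/f ∝ 1/sin φ.
V₂ = V₁ · sin φ₁ / sin φ₂ = 148 × sin 25° / sin 38°
V₂ = 148 × 0.4226/0.6157 = 100 km/h

100 km/h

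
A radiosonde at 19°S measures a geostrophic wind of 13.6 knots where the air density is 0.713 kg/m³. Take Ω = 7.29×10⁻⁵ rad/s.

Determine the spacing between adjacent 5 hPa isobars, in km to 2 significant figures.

Coriolis parameter at 19°S:
f = 2Ω sin φ = 2 × 7.29×10⁻⁵ × sin 19° = 4.75×10⁻⁵ s⁻¹
Wind speed in SI: 13.6 knots = 7.00 m/s
Geostrophic balance rearranged: |∂P/∂n| = f ρ V_g
|∂P/∂n| = 4.75×10⁻⁵ × 0.713 × 7.00 = 2.37×10⁻⁴ Pa/m
Isobar spacing: Δn = ΔP/|∂P/∂n| = 500 Pa / 2.37×10⁻⁴ Pa/m = 2111563 m ≈ 2100 km

2100 km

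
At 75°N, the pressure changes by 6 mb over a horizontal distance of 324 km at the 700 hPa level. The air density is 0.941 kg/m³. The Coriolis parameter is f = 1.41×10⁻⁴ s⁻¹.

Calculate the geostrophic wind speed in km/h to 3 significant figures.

Pressure gradient: |∂P/∂n| = 600 Pa / 324000 m = 1.85×10⁻³ Pa/m
Geostrophic balance (pressure-gradient force = Coriolis force):
V_g = (1/(fρ)) |∂P/∂n| = 1.85×10⁻³ / (1.41×10⁻⁴ × 0.941) = 14.0 m/s
Converting: 14.0 m/s × 3.6 = 50.2 km/h

50.2 km/h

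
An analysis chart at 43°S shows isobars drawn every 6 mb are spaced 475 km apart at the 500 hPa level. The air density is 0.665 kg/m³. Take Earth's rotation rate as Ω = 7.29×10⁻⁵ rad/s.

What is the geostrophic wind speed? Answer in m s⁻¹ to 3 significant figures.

19.1 m s⁻¹

Coriolis parameter at 43°S:
f = 2Ω sin φ = 2 × 7.29×10⁻⁵ × sin 43° = 9.94×10⁻⁵ s⁻¹
Pressure gradient: |∂P/∂n| = 600 Pa / 475000 m = 1.26×10⁻³ Pa/m
Geostrophic balance (pressure-gradient force = Coriolis force):
V_g = (1/(fρ)) |∂P/∂n| = 1.26×10⁻³ / (9.94×10⁻⁵ × 0.665) = 19.1 m/s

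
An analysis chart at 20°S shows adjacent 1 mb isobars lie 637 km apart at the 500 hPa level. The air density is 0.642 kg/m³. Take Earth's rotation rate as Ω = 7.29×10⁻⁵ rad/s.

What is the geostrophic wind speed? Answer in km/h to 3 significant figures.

17.7 km/h

Coriolis parameter at 20°S:
f = 2Ω sin φ = 2 × 7.29×10⁻⁵ × sin 20° = 4.99×10⁻⁵ s⁻¹
Pressure gradient: |∂P/∂n| = 100 Pa / 637000 m = 1.57×10⁻⁴ Pa/m
Geostrophic balance (pressure-gradient force = Coriolis force):
V_g = (1/(fρ)) |∂P/∂n| = 1.57×10⁻⁴ / (4.99×10⁻⁵ × 0.642) = 4.90 m/s
Converting: 4.90 m/s × 3.6 = 17.7 km/h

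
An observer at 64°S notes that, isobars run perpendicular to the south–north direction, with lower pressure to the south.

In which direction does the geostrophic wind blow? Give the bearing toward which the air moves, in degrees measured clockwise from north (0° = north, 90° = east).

090°

The pressure-gradient force points toward the south (bearing 180°).
Geostrophic balance: in the Southern Hemisphere the Coriolis force deflects motion to the left, so the geostrophic wind blows 90° to the left of the pressure-gradient force (low pressure on the right).
Rotating 180° by 90° counterclockwise gives 090° — the wind blows toward the east.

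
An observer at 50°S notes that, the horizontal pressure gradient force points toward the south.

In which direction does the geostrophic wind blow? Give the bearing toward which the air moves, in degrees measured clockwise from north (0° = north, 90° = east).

090°

The pressure-gradient force points toward the south (bearing 180°).
Geostrophic balance: in the Southern Hemisphere the Coriolis force deflects motion to the left, so the geostrophic wind blows 90° to the left of the pressure-gradient force (low pressure on the right).
Rotating 180° by 90° counterclockwise gives 090° — the wind blows toward the east.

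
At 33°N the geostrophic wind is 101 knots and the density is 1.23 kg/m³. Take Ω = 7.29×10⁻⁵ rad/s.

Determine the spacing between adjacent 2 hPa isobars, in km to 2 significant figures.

Coriolis parameter at 33°N:
f = 2Ω sin φ = 2 × 7.29×10⁻⁵ × sin 33° = 7.94×10⁻⁵ s⁻¹
Wind speed in SI: 101 knots = 52.0 m/s
Geostrophic balance rearranged: |∂P/∂n| = f ρ V_g
|∂P/∂n| = 7.94×10⁻⁵ × 1.23 × 52.0 = 5.07×10⁻³ Pa/m
Isobar spacing: Δn = ΔP/|∂P/∂n| = 200 Pa / 5.07×10⁻³ Pa/m = 39409 m ≈ 39 km

39 km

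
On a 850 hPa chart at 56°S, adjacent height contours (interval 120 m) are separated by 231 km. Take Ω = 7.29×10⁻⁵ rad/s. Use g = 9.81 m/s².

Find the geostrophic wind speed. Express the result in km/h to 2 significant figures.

Coriolis parameter at 56°S:
f = 2Ω sin φ = 2 × 7.29×10⁻⁵ × sin 56° = 1.21×10⁻⁴ s⁻¹
Height gradient: |∂Z/∂n| = 120 m / 231000 m = 5.19×10⁻⁴
On a pressure surface, geostrophic balance gives V_g = (g/f)|∂Z/∂n|:
V_g = 9.81 × 5.19×10⁻⁴ / 1.21×10⁻⁴ = 42.2 m/s
Converting: 42.2 m/s × 3.6 = 150 km/h

150 km/h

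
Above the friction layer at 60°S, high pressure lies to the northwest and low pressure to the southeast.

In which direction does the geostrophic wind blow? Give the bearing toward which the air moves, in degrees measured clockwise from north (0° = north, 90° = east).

045°

The pressure-gradient force points toward the southeast (bearing 135°).
Geostrophic balance: in the Southern Hemisphere the Coriolis force deflects motion to the left, so the geostrophic wind blows 90° to the left of the pressure-gradient force (low pressure on the right).
Rotating 135° by 90° counterclockwise gives 045° — the wind blows toward the northeast.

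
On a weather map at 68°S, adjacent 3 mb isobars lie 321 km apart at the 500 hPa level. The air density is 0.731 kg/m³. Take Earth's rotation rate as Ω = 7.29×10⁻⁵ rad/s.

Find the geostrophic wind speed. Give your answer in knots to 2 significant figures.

18 knots

Coriolis parameter at 68°S:
f = 2Ω sin φ = 2 × 7.29×10⁻⁵ × sin 68° = 1.35×10⁻⁴ s⁻¹
Pressure gradient: |∂P/∂n| = 300 Pa / 321000 m = 9.35×10⁻⁴ Pa/m
Geostrophic balance (pressure-gradient force = Coriolis force):
V_g = (1/(fρ)) |∂P/∂n| = 9.35×10⁻⁴ / (1.35×10⁻⁴ × 0.731) = 9.46 m/s
Converting: 9.46 m/s × 1.944 = 18 knots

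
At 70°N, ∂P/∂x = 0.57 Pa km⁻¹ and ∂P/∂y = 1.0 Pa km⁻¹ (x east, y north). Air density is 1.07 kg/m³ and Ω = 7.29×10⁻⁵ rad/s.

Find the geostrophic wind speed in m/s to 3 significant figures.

Coriolis parameter at 70°N:
f = 2Ω sin φ = 2 × 7.29×10⁻⁵ × sin 70° = 1.37×10⁻⁴ s⁻¹
Component geostrophic relations (x east, y north):
u_g = −(1/(fρ)) ∂P/∂y,  v_g = (1/(fρ)) ∂P/∂x
u_g = −(1.0×10⁻³)/(1.37×10⁻⁴ × 1.07) = −6.82 m/s;  v_g = (0.57×10⁻³)/(1.37×10⁻⁴ × 1.07) = 3.89 m/s
|V_g| = √(u_g² + v_g²) = 7.85 m/s

7.85 m/s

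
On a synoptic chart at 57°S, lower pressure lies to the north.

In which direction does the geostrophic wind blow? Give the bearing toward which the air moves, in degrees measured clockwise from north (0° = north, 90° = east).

The pressure-gradient force points toward the north (bearing 000°).
Geostrophic balance: in the Southern Hemisphere the Coriolis force deflects motion to the left, so the geostrophic wind blows 90° to the left of the pressure-gradient force (low pressure on the right).
Rotating 000° by 90° counterclockwise gives 270° — the wind blows toward the west.

270°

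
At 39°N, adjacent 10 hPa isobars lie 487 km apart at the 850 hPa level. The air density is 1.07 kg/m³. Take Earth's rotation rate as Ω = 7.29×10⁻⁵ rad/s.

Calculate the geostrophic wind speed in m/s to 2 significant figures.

21 m/s

Coriolis parameter at 39°N:
f = 2Ω sin φ = 2 × 7.29×10⁻⁵ × sin 39° = 9.18×10⁻⁵ s⁻¹
Pressure gradient: |∂P/∂n| = 1000 Pa / 487000 m = 2.05×10⁻³ Pa/m
Geostrophic balance (pressure-gradient force = Coriolis force):
V_g = (1/(fρ)) |∂P/∂n| = 2.05×10⁻³ / (9.18×10⁻⁵ × 1.07) = 20.9 m/s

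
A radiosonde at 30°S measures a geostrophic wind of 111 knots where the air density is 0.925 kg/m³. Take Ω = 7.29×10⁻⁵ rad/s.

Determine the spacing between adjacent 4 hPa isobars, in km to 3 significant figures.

Coriolis parameter at 30°S:
f = 2Ω sin φ = 2 × 7.29×10⁻⁵ × sin 30° = 7.29×10⁻⁵ s⁻¹
Wind speed in SI: 111 knots = 57.1 m/s
Geostrophic balance rearranged: |∂P/∂n| = f ρ V_g
|∂P/∂n| = 7.29×10⁻⁵ × 0.925 × 57.1 = 3.85×10⁻³ Pa/m
Isobar spacing: Δn = ΔP/|∂P/∂n| = 400 Pa / 3.85×10⁻³ Pa/m = 103879 m ≈ 104 km

104 km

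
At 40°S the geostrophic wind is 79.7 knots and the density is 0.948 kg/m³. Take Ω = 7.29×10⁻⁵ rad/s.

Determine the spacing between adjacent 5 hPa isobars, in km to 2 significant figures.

Coriolis parameter at 40°S:
f = 2Ω sin φ = 2 × 7.29×10⁻⁵ × sin 40° = 9.37×10⁻⁵ s⁻¹
Wind speed in SI: 79.7 knots = 41.0 m/s
Geostrophic balance rearranged: |∂P/∂n| = f ρ V_g
|∂P/∂n| = 9.37×10⁻⁵ × 0.948 × 41.0 = 3.64×10⁻³ Pa/m
Isobar spacing: Δn = ΔP/|∂P/∂n| = 500 Pa / 3.64×10⁻³ Pa/m = 137259 m ≈ 140 km

140 km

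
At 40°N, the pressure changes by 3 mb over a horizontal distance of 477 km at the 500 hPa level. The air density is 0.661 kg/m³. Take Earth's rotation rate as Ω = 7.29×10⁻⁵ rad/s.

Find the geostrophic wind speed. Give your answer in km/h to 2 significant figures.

37 km/h

Coriolis parameter at 40°N:
f = 2Ω sin φ = 2 × 7.29×10⁻⁵ × sin 40° = 9.37×10⁻⁵ s⁻¹
Pressure gradient: |∂P/∂n| = 300 Pa / 477000 m = 6.29×10⁻⁴ Pa/m
Geostrophic balance (pressure-gradient force = Coriolis force):
V_g = (1/(fρ)) |∂P/∂n| = 6.29×10⁻⁴ / (9.37×10⁻⁵ × 0.661) = 10.2 m/s
Converting: 10.2 m/s × 3.6 = 37 km/h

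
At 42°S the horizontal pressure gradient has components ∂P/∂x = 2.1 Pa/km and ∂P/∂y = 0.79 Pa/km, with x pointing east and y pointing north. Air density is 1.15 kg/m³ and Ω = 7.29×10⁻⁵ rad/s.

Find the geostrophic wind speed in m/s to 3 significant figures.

Coriolis parameter at 42°S:
f = 2Ω sin φ = 2 × 7.29×10⁻⁵ × sin 42° = 9.76×10⁻⁵ s⁻¹
In the Southern Hemisphere f is negative: f = −9.76×10⁻⁵ s⁻¹.
Component geostrophic relations (x east, y north):
u_g = −(1/(fρ)) ∂P/∂y,  v_g = (1/(fρ)) ∂P/∂x
u_g = −(0.79×10⁻³)/(−9.76×10⁻⁵ × 1.15) = 7.04 m/s;  v_g = (2.1×10⁻³)/(−9.76×10⁻⁵ × 1.15) = −18.7 m/s
|V_g| = √(u_g² + v_g²) = 20.0 m/s

20.0 m/s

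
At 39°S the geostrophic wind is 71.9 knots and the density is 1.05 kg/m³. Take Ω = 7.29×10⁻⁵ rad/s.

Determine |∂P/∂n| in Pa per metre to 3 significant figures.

Coriolis parameter at 39°S:
f = 2Ω sin φ = 2 × 7.29×10⁻⁵ × sin 39° = 9.18×10⁻⁵ s⁻¹
Wind speed in SI: 71.9 knots = 37.0 m/s
Geostrophic balance rearranged: |∂P/∂n| = f ρ V_g
|∂P/∂n| = 9.18×10⁻⁵ × 1.05 × 37.0 = 3.56×10⁻³ Pa/m

3.56×10⁻³ Pa/m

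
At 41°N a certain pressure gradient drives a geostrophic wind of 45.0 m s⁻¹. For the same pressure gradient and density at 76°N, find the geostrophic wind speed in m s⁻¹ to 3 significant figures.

With the same pressure gradient and density, V_g ∝ 1/f ∝ 1/sin φ.
V₂ = V₁ · sin φ₁ / sin φ₂ = 45.0 × sin 41° / sin 76°
V₂ = 45.0 × 0.6561/0.9703 = 30.4 m s⁻¹

30.4 m s⁻¹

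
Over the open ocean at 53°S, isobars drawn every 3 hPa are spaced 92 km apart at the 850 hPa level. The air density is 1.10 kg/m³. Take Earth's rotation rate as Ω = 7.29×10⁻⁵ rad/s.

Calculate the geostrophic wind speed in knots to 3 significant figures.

49.5 knots

Coriolis parameter at 53°S:
f = 2Ω sin φ = 2 × 7.29×10⁻⁵ × sin 53° = 1.16×10⁻⁴ s⁻¹
Pressure gradient: |∂P/∂n| = 300 Pa / 92000 m = 3.26×10⁻³ Pa/m
Geostrophic balance (pressure-gradient force = Coriolis force):
V_g = (1/(fρ)) |∂P/∂n| = 3.26×10⁻³ / (1.16×10⁻⁴ × 1.10) = 25.5 m/s
Converting: 25.5 m/s × 1.944 = 49.5 knots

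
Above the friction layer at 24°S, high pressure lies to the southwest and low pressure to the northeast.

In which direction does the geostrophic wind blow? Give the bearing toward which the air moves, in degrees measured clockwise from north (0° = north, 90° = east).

315°

The pressure-gradient force points toward the northeast (bearing 045°).
Geostrophic balance: in the Southern Hemisphere the Coriolis force deflects motion to the left, so the geostrophic wind blows 90° to the left of the pressure-gradient force (low pressure on the right).
Rotating 045° by 90° counterclockwise gives 315° — the wind blows toward the northwest.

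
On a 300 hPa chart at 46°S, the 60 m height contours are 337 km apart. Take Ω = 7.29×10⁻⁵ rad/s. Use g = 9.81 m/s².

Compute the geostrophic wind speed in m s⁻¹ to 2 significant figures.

17 m s⁻¹

Coriolis parameter at 46°S:
f = 2Ω sin φ = 2 × 7.29×10⁻⁵ × sin 46° = 1.05×10⁻⁴ s⁻¹
Height gradient: |∂Z/∂n| = 60 m / 337000 m = 1.78×10⁻⁴
On a pressure surface, geostrophic balance gives V_g = (g/f)|∂Z/∂n|:
V_g = 9.81 × 1.78×10⁻⁴ / 1.05×10⁻⁴ = 16.7 m/s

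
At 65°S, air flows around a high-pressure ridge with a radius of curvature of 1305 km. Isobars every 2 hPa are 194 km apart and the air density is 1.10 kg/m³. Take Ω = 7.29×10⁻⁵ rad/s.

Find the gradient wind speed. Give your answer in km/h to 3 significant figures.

Coriolis parameter at 65°S:
f = 2Ω sin φ = 2 × 7.29×10⁻⁵ × sin 65° = 1.32×10⁻⁴ s⁻¹
Pressure gradient: |∂P/∂n| = 200 Pa / 194000 m = 1.03×10⁻³ Pa/m
Geostrophic speed: V_g = |∂P/∂n|/(fρ) = 1.03×10⁻³/(1.32×10⁻⁴ × 1.10) = 7.09 m/s
Around a high, pressure-gradient force acts outward with centrifugal, so Coriolis balances both:
fV = (1/ρ)|∂P/∂n| + V²/R  →  V² − fR·V + fR·V_g = 0
With fR = 1.32×10⁻⁴ × 1305×10³ m = 172 m/s:
V = [fR − √((fR)² − 4 fR V_g)]/2 = [172 − √(172² − 4×172×7.09)]/2 = 7.41 m/s
Supergeostrophic (V > V_g = 7.09 m/s), as expected around a high.
Converting: 7.41 m/s × 3.6 = 26.7 km/h

26.7 km/h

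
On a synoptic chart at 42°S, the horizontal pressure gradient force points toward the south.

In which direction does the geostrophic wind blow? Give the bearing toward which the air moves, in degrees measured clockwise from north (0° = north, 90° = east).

090°

The pressure-gradient force points toward the south (bearing 180°).
Geostrophic balance: in the Southern Hemisphere the Coriolis force deflects motion to the left, so the geostrophic wind blows 90° to the left of the pressure-gradient force (low pressure on the right).
Rotating 180° by 90° counterclockwise gives 090° — the wind blows toward the east.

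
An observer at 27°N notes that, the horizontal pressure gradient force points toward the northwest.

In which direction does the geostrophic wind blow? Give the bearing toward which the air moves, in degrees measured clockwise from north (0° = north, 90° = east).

The pressure-gradient force points toward the northwest (bearing 315°).
Geostrophic balance: in the Northern Hemisphere the Coriolis force deflects motion to the right, so the geostrophic wind blows 90° to the right of the pressure-gradient force (low pressure on the left).
Rotating 315° by 90° clockwise gives 045° — the wind blows toward the northeast.

045°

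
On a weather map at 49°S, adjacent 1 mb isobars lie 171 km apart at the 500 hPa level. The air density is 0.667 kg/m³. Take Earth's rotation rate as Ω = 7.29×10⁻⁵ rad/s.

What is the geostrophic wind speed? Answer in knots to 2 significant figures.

Coriolis parameter at 49°S:
f = 2Ω sin φ = 2 × 7.29×10⁻⁵ × sin 49° = 1.10×10⁻⁴ s⁻¹
Pressure gradient: |∂P/∂n| = 100 Pa / 171000 m = 5.85×10⁻⁴ Pa/m
Geostrophic balance (pressure-gradient force = Coriolis force):
V_g = (1/(fρ)) |∂P/∂n| = 5.85×10⁻⁴ / (1.10×10⁻⁴ × 0.667) = 7.97 m/s
Converting: 7.97 m/s × 1.944 = 15 knots

15 knots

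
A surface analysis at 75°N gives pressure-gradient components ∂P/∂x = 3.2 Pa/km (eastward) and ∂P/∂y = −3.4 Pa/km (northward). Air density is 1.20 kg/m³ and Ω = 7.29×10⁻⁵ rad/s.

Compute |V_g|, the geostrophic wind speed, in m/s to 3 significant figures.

Coriolis parameter at 75°N:
f = 2Ω sin φ = 2 × 7.29×10⁻⁵ × sin 75° = 1.41×10⁻⁴ s⁻¹
Component geostrophic relations (x east, y north):
u_g = −(1/(fρ)) ∂P/∂y,  v_g = (1/(fρ)) ∂P/∂x
u_g = −(−3.4×10⁻³)/(1.41×10⁻⁴ × 1.20) = 20.1 m/s;  v_g = (3.2×10⁻³)/(1.41×10⁻⁴ × 1.20) = 18.9 m/s
|V_g| = √(u_g² + v_g²) = 27.6 m/s

27.6 m/s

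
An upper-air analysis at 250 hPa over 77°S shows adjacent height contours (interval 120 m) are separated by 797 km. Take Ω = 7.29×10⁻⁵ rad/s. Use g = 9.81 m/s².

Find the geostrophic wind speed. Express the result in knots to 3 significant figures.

Coriolis parameter at 77°S:
f = 2Ω sin φ = 2 × 7.29×10⁻⁵ × sin 77° = 1.42×10⁻⁴ s⁻¹
Height gradient: |∂Z/∂n| = 120 m / 797000 m = 1.51×10⁻⁴
On a pressure surface, geostrophic balance gives V_g = (g/f)|∂Z/∂n|:
V_g = 9.81 × 1.51×10⁻⁴ / 1.42×10⁻⁴ = 10.4 m/s
Converting: 10.4 m/s × 1.944 = 20.2 knots

20.2 knots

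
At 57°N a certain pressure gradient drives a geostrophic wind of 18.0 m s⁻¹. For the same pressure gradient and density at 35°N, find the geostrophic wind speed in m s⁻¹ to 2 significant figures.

With the same pressure gradient and density, V_g ∝ 1/f ∝ 1/sin φ.
V₂ = V₁ · sin φ₁ / sin φ₂ = 18.0 × sin 57° / sin 35°
V₂ = 18.0 × 0.8387/0.5736 = 26 m s⁻¹

26 m s⁻¹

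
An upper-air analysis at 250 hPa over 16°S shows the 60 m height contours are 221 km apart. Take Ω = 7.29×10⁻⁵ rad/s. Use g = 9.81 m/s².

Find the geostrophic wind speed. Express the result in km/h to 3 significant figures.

Coriolis parameter at 16°S:
f = 2Ω sin φ = 2 × 7.29×10⁻⁵ × sin 16° = 4.02×10⁻⁵ s⁻¹
Height gradient: |∂Z/∂n| = 60 m / 221000 m = 2.71×10⁻⁴
On a pressure surface, geostrophic balance gives V_g = (g/f)|∂Z/∂n|:
V_g = 9.81 × 2.71×10⁻⁴ / 4.02×10⁻⁵ = 66.3 m/s
Converting: 66.3 m/s × 3.6 = 239 km/h

239 km/h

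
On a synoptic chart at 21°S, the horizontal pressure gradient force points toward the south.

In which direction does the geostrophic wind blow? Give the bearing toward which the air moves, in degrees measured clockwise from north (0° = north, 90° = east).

The pressure-gradient force points toward the south (bearing 180°).
Geostrophic balance: in the Southern Hemisphere the Coriolis force deflects motion to the left, so the geostrophic wind blows 90° to the left of the pressure-gradient force (low pressure on the right).
Rotating 180° by 90° counterclockwise gives 090° — the wind blows toward the east.

090°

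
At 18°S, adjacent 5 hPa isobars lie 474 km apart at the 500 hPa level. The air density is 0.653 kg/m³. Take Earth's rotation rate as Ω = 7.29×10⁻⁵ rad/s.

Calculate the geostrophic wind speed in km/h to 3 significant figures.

129 km/h

Coriolis parameter at 18°S:
f = 2Ω sin φ = 2 × 7.29×10⁻⁵ × sin 18° = 4.51×10⁻⁵ s⁻¹
Pressure gradient: |∂P/∂n| = 500 Pa / 474000 m = 1.05×10⁻³ Pa/m
Geostrophic balance (pressure-gradient force = Coriolis force):
V_g = (1/(fρ)) |∂P/∂n| = 1.05×10⁻³ / (4.51×10⁻⁵ × 0.653) = 35.9 m/s
Converting: 35.9 m/s × 3.6 = 129 km/h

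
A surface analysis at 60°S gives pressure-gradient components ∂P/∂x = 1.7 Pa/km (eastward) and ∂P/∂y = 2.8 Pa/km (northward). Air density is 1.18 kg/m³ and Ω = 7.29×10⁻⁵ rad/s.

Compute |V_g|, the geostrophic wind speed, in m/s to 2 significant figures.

Coriolis parameter at 60°S:
f = 2Ω sin φ = 2 × 7.29×10⁻⁵ × sin 60° = 1.26×10⁻⁴ s⁻¹
In the Southern Hemisphere f is negative: f = −1.26×10⁻⁴ s⁻¹.
Component geostrophic relations (x east, y north):
u_g = −(1/(fρ)) ∂P/∂y,  v_g = (1/(fρ)) ∂P/∂x
u_g = −(2.8×10⁻³)/(−1.26×10⁻⁴ × 1.18) = 18.8 m/s;  v_g = (1.7×10⁻³)/(−1.26×10⁻⁴ × 1.18) = −11.4 m/s
|V_g| = √(u_g² + v_g²) = 22.0 m/s

22 m/s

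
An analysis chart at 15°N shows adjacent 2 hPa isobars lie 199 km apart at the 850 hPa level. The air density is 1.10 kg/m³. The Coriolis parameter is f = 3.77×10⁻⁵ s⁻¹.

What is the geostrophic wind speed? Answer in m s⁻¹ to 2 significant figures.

24 m s⁻¹

Pressure gradient: |∂P/∂n| = 200 Pa / 199000 m = 1.01×10⁻³ Pa/m
Geostrophic balance (pressure-gradient force = Coriolis force):
V_g = (1/(fρ)) |∂P/∂n| = 1.01×10⁻³ / (3.77×10⁻⁵ × 1.10) = 24.2 m/s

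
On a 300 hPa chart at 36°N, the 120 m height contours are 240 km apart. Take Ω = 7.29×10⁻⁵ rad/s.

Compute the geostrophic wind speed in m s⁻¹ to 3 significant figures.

Coriolis parameter at 36°N:
f = 2Ω sin φ = 2 × 7.29×10⁻⁵ × sin 36° = 8.57×10⁻⁵ s⁻¹
Height gradient: |∂Z/∂n| = 120 m / 240000 m = 5.00×10⁻⁴
On a pressure surface, geostrophic balance gives V_g = (g/f)|∂Z/∂n|:
V_g = 9.81 × 5.00×10⁻⁴ / 8.57×10⁻⁵ = 57.2 m/s

57.2 m s⁻¹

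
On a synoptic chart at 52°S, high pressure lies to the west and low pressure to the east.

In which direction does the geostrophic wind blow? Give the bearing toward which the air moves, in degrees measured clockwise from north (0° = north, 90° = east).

000°

The pressure-gradient force points toward the east (bearing 090°).
Geostrophic balance: in the Southern Hemisphere the Coriolis force deflects motion to the left, so the geostrophic wind blows 90° to the left of the pressure-gradient force (low pressure on the right).
Rotating 090° by 90° counterclockwise gives 000° — the wind blows toward the north.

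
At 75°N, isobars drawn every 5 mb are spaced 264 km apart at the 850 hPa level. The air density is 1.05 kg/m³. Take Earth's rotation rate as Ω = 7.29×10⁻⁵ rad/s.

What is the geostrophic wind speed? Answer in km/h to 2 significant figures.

46 km/h

Coriolis parameter at 75°N:
f = 2Ω sin φ = 2 × 7.29×10⁻⁵ × sin 75° = 1.41×10⁻⁴ s⁻¹
Pressure gradient: |∂P/∂n| = 500 Pa / 264000 m = 1.89×10⁻³ Pa/m
Geostrophic balance (pressure-gradient force = Coriolis force):
V_g = (1/(fρ)) |∂P/∂n| = 1.89×10⁻³ / (1.41×10⁻⁴ × 1.05) = 12.8 m/s
Converting: 12.8 m/s × 3.6 = 46 km/h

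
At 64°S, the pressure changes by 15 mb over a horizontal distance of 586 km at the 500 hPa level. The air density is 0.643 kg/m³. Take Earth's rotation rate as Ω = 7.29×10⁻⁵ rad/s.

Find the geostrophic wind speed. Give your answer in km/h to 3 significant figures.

109 km/h

Coriolis parameter at 64°S:
f = 2Ω sin φ = 2 × 7.29×10⁻⁵ × sin 64° = 1.31×10⁻⁴ s⁻¹
Pressure gradient: |∂P/∂n| = 1500 Pa / 586000 m = 2.56×10⁻³ Pa/m
Geostrophic balance (pressure-gradient force = Coriolis force):
V_g = (1/(fρ)) |∂P/∂n| = 2.56×10⁻³ / (1.31×10⁻⁴ × 0.643) = 30.4 m/s
Converting: 30.4 m/s × 3.6 = 109 km/h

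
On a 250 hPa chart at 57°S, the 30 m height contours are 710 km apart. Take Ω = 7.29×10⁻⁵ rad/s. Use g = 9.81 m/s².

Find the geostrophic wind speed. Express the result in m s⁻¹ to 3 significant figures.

3.39 m s⁻¹

Coriolis parameter at 57°S:
f = 2Ω sin φ = 2 × 7.29×10⁻⁵ × sin 57° = 1.22×10⁻⁴ s⁻¹
Height gradient: |∂Z/∂n| = 30 m / 710000 m = 4.23×10⁻⁵
On a pressure surface, geostrophic balance gives V_g = (g/f)|∂Z/∂n|:
V_g = 9.81 × 4.23×10⁻⁵ / 1.22×10⁻⁴ = 3.39 m/s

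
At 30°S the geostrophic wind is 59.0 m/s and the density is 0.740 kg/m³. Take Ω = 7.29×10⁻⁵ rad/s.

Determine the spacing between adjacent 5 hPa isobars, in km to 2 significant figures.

160 km

Coriolis parameter at 30°S:
f = 2Ω sin φ = 2 × 7.29×10⁻⁵ × sin 30° = 7.29×10⁻⁵ s⁻¹
Geostrophic balance rearranged: |∂P/∂n| = f ρ V_g
|∂P/∂n| = 7.29×10⁻⁵ × 0.740 × 59.0 = 3.18×10⁻³ Pa/m
Isobar spacing: Δn = ΔP/|∂P/∂n| = 500 Pa / 3.18×10⁻³ Pa/m = 157094 m ≈ 160 km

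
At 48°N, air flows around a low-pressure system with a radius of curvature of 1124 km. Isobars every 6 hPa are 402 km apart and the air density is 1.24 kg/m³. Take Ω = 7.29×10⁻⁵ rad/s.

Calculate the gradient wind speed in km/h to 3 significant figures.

36.9 km/h

Coriolis parameter at 48°N:
f = 2Ω sin φ = 2 × 7.29×10⁻⁵ × sin 48° = 1.08×10⁻⁴ s⁻¹
Pressure gradient: |∂P/∂n| = 600 Pa / 402000 m = 1.49×10⁻³ Pa/m
Geostrophic speed: V_g = |∂P/∂n|/(fρ) = 1.49×10⁻³/(1.08×10⁻⁴ × 1.24) = 11.1 m/s
Around a low, centrifugal force acts outward with Coriolis, so pressure-gradient force balances both:
(1/ρ)|∂P/∂n| = fV + V²/R  →  V² + fR·V − fR·V_g = 0
With fR = 1.08×10⁻⁴ × 1124×10³ m = 122 m/s:
V = [−fR + √((fR)² + 4 fR V_g)]/2 = [−122 + √(122² + 4×122×11.1)]/2 = 10.2 m/s
Subgeostrophic (V < V_g = 11.1 m/s), as expected around a low.
Converting: 10.2 m/s × 3.6 = 36.9 km/h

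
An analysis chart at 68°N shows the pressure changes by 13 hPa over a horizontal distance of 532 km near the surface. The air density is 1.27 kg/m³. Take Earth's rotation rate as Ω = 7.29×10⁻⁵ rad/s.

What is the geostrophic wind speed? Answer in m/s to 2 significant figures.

Coriolis parameter at 68°N:
f = 2Ω sin φ = 2 × 7.29×10⁻⁵ × sin 68° = 1.35×10⁻⁴ s⁻¹
Pressure gradient: |∂P/∂n| = 1300 Pa / 532000 m = 2.44×10⁻³ Pa/m
Geostrophic balance (pressure-gradient force = Coriolis force):
V_g = (1/(fρ)) |∂P/∂n| = 2.44×10⁻³ / (1.35×10⁻⁴ × 1.27) = 14.2 m/s

14 m/s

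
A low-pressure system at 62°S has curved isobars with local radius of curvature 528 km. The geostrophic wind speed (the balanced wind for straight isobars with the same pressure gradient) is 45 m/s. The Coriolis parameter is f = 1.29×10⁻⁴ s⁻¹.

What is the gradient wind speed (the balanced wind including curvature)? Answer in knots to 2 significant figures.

Around a low, centrifugal force acts outward with Coriolis, so pressure-gradient force balances both:
(1/ρ)|∂P/∂n| = fV + V²/R  →  V² + fR·V − fR·V_g = 0
With fR = 1.29×10⁻⁴ × 528×10³ m = 68.1 m/s:
V = [−fR + √((fR)² + 4 fR V_g)]/2 = [−68.1 + √(68.1² + 4×68.1×45)]/2 = 30.9 m/s
Subgeostrophic (V < V_g = 45 m/s), as expected around a low.
Converting: 30.9 m/s × 1.944 = 60 knots

60 knots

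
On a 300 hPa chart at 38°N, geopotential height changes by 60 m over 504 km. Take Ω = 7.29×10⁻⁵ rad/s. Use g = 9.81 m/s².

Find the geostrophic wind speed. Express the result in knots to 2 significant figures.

Coriolis parameter at 38°N:
f = 2Ω sin φ = 2 × 7.29×10⁻⁵ × sin 38° = 8.98×10⁻⁵ s⁻¹
Height gradient: |∂Z/∂n| = 60 m / 504000 m = 1.19×10⁻⁴
On a pressure surface, geostrophic balance gives V_g = (g/f)|∂Z/∂n|:
V_g = 9.81 × 1.19×10⁻⁴ / 8.98×10⁻⁵ = 13.0 m/s
Converting: 13.0 m/s × 1.944 = 25 knots

25 knots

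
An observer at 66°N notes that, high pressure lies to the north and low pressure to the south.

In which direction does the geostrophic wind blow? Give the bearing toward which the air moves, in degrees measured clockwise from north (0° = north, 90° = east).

The pressure-gradient force points toward the south (bearing 180°).
Geostrophic balance: in the Northern Hemisphere the Coriolis force deflects motion to the right, so the geostrophic wind blows 90° to the right of the pressure-gradient force (low pressure on the left).
Rotating 180° by 90° clockwise gives 270° — the wind blows toward the west.

270°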